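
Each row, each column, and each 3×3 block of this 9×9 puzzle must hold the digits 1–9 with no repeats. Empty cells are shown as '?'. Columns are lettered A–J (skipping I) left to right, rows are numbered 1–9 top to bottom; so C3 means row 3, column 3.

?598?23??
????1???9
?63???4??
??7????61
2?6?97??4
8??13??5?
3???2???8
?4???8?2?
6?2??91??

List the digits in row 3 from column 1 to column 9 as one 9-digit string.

F3 = 5: row 3 has {3,4,6}; col 6 has {2,7,8,9}; box has {1,2,8} → only 5 remains.
F4 = 4 (sole candidate).
D5 = 5 (sole candidate).
G5 = 8 (sole candidate).
H5 = 3 (sole candidate).
B6 = 9 (sole candidate).
C6 = 4 (sole candidate).
F6 = 6 (sole candidate).
F7 = 1 (sole candidate).
C2 = 8 (sole candidate).
F2 = 3 (sole candidate).
H2 = 7 (sole candidate).
E3 = 7: row 3 has {3,4,5,6}; col 5 has {1,2,3,9}; box has {1,2,3,5,8} → only 7 remains.
J3 = 2: row 3 has {3,4,5,6,7}; col 9 has {1,4,8,9}; box has {3,4,7,9} → only 2 remains.
A4 = 5 (sole candidate).
B4 = 3 (sole candidate).
D4 = 2 (sole candidate).
E4 = 8 (sole candidate).
G4 = 9 (sole candidate).
B5 = 1 (sole candidate).
J6 = 7 (sole candidate).
B7 = 7 (sole candidate).
C7 = 5 (sole candidate).
G7 = 6 (sole candidate).
C8 = 1 (sole candidate).
B9 = 8 (sole candidate).
H9 = 4 (sole candidate).
H1 = 1 (sole candidate).
J1 = 6 (sole candidate).
A2 = 4 (sole candidate).
B2 = 2 (sole candidate).
D2 = 6 (sole candidate).
G2 = 5 (sole candidate).
A3 = 1: row 3 has {2,3,4,5,6,7}; col 1 has {2,3,4,5,6,8}; box has {2,3,4,5,6,8,9} → only 1 remains.
D3 = 9: row 3 has {1,2,3,4,5,6,7}; col 4 has {1,2,5,6,8}; box has {1,2,3,5,6,7,8} → only 9 remains.
H3 = 8: row 3 has {1,2,3,4,5,6,7,9}; col 8 has {1,2,3,4,5,6,7}; box has {1,2,3,4,5,6,7,9} → only 8 remains.

163975482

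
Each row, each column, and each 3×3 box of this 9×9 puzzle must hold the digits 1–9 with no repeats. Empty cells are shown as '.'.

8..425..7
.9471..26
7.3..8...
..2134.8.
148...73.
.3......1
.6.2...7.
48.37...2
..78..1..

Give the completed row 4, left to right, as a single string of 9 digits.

972134685

R1C2 = 1: row 1 has {2,4,5,7,8}; col 2 has {3,4,6,8,9}; box has {3,4,7,8,9} → only 1 remains.
R1C3 = 6: row 1 has {1,2,4,5,7,8}; col 3 has {2,3,4,7,8}; box has {1,3,4,7,8,9} → only 6 remains.
R1C8 = 9: row 1 has {1,2,4,5,6,7,8}; col 8 has {2,3,7,8}; box has {2,6,7} → only 9 remains.
R2C1 = 5: row 2 has {1,2,4,6,7,9}; col 1 has {1,4,7,8}; box has {1,3,4,6,7,8,9} → only 5 remains.
R2C6 = 3: row 2 has {1,2,4,5,6,7,9}; col 6 has {4,5,8}; box has {1,2,4,5,7,8} → only 3 remains.
R2C7 = 8: row 2 has {1,2,3,4,5,6,7,9}; col 7 has {1,7}; box has {2,6,7,9} → only 8 remains.
R3C2 = 2: row 3 has {3,7,8}; col 2 has {1,3,4,6,8,9}; box has {1,3,4,5,6,7,8,9} → only 2 remains.
R9C2 = 5: row 9 has {1,7,8}; col 2 has {1,2,3,4,6,8,9}; box has {4,6,7,8} → only 5 remains.
R1C7 = 3: row 1 has {1,2,4,5,6,7,8,9}; col 7 has {1,7,8}; box has {2,6,7,8,9} → only 3 remains.
R4C2 = 7: row 4 has {1,2,3,4,8}; col 2 has {1,2,3,4,5,6,8,9}; box has {1,2,3,4,8} → only 7 remains.
R3C8 = 1: in row 3, 1 can only go here (every other open cell in that row sees a 1).
R5C6 = 2: in row 5, 2 can only go here (every other open cell in that row sees a 2).
R6C7 = 2: in row 6, 2 can only go here (every other open cell in that row sees a 2).
R6C6 = 7: in row 6, 7 can only go here (every other open cell in that row sees a 7).
R6C5 = 8: in row 6, 8 can only go here (every other open cell in that row sees an 8).
R6C8 = 4: in row 6, 4 can only go here (every other open cell in that row sees a 4).
R9C8 = 6: row 9 has {1,5,7,8}; col 8 has {1,2,3,4,7,8,9}; box has {1,2,7} → only 6 remains.
R8C8 = 5: row 8 has {2,3,4,7,8}; col 8 has {1,2,3,4,6,7,8,9}; box has {1,2,6,7} → only 5 remains.
R9C6 = 9: row 9 has {1,5,6,7,8}; col 6 has {2,3,4,5,7,8}; box has {2,3,7,8} → only 9 remains.
R7C6 = 1: row 7 has {2,6,7}; col 6 has {2,3,4,5,7,8,9}; box has {2,3,7,8,9} → only 1 remains.
R8C6 = 6: row 8 has {2,3,4,5,7,8}; col 6 has {1,2,3,4,5,7,8,9}; box has {1,2,3,7,8,9} → only 6 remains.
R8C7 = 9: row 8 has {2,3,4,5,6,7,8}; col 7 has {1,2,3,7,8}; box has {1,2,5,6,7} → only 9 remains.
R9C5 = 4: row 9 has {1,5,6,7,8,9}; col 5 has {1,2,3,7,8}; box has {1,2,3,6,7,8,9} → only 4 remains.
R9C9 = 3: row 9 has {1,4,5,6,7,8,9}; col 9 has {1,2,6,7}; box has {1,2,5,6,7,9} → only 3 remains.
R7C3 = 9: row 7 has {1,2,6,7}; col 3 has {2,3,4,6,7,8}; box has {4,5,6,7,8} → only 9 remains.
R7C5 = 5: row 7 has {1,2,6,7,9}; col 5 has {1,2,3,4,7,8}; box has {1,2,3,4,6,7,8,9} → only 5 remains.
R7C7 = 4: row 7 has {1,2,5,6,7,9}; col 7 has {1,2,3,7,8,9}; box has {1,2,3,5,6,7,9} → only 4 remains.
R7C9 = 8: row 7 has {1,2,4,5,6,7,9}; col 9 has {1,2,3,6,7}; box has {1,2,3,4,5,6,7,9} → only 8 remains.
R8C3 = 1: row 8 has {2,3,4,5,6,7,8,9}; col 3 has {2,3,4,6,7,8,9}; box has {4,5,6,7,8,9} → only 1 remains.
R9C1 = 2: row 9 has {1,3,4,5,6,7,8,9}; col 1 has {1,4,5,7,8}; box has {1,4,5,6,7,8,9} → only 2 remains.
R3C7 = 5: row 3 has {1,2,3,7,8}; col 7 has {1,2,3,4,7,8,9}; box has {1,2,3,6,7,8,9} → only 5 remains.
R3C9 = 4: row 3 has {1,2,3,5,7,8}; col 9 has {1,2,3,6,7,8}; box has {1,2,3,5,6,7,8,9} → only 4 remains.
R4C7 = 6: row 4 has {1,2,3,4,7,8}; col 7 has {1,2,3,4,5,7,8,9}; box has {1,2,3,4,7,8} → only 6 remains.
R6C3 = 5: row 6 has {1,2,3,4,7,8}; col 3 has {1,2,3,4,6,7,8,9}; box has {1,2,3,4,7,8} → only 5 remains.
R7C1 = 3: row 7 has {1,2,4,5,6,7,8,9}; col 1 has {1,2,4,5,7,8}; box has {1,2,4,5,6,7,8,9} → only 3 remains.
R4C1 = 9: row 4 has {1,2,3,4,6,7,8}; col 1 has {1,2,3,4,5,7,8}; box has {1,2,3,4,5,7,8} → only 9 remains.
R4C9 = 5: row 4 has {1,2,3,4,6,7,8,9}; col 9 has {1,2,3,4,6,7,8}; box has {1,2,3,4,6,7,8} → only 5 remains.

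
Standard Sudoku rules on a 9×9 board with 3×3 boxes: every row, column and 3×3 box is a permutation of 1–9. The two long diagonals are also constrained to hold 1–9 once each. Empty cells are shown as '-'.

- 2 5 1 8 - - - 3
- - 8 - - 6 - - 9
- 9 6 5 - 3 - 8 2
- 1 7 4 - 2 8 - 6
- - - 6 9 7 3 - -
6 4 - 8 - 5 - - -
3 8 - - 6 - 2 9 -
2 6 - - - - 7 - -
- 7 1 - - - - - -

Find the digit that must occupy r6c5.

r1c1 = 7: row 1 has {1,2,3,5,8}; col 1 has {2,3,6}; box has {2,5,6,8,9}; main diagonal has {2,4,5,6,9} → only 7 remains.
r2c2 = 3: row 2 has {6,8,9}; col 2 has {1,2,4,6,7,8,9}; box has {2,5,6,7,8,9}; main diagonal has {2,4,5,6,7,9} → only 3 remains.
r4c5 = 3: row 4 has {1,2,4,6,7,8}; col 5 has {6,8,9}; box has {2,4,5,6,7,8,9} → only 3 remains.
r4c8 = 5: row 4 has {1,2,3,4,6,7,8}; col 8 has {8,9}; box has {3,6,8} → only 5 remains.
r5c2 = 5: row 5 has {3,6,7,9}; col 2 has {1,2,3,4,6,7,8,9}; box has {1,4,6,7} → only 5 remains.
r5c3 = 2: row 5 has {3,5,6,7,9}; col 3 has {1,5,6,7,8}; box has {1,4,5,6,7} → only 2 remains.
r6c5 = 1: row 6 has {4,5,6,8}; col 5 has {3,6,8,9}; box has {2,3,4,5,6,7,8,9} → only 1 remains.

1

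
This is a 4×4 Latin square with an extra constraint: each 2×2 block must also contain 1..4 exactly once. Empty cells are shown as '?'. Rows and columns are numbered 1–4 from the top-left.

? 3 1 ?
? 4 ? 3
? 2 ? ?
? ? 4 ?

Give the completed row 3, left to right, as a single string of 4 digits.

R1C1 = 2 (sole candidate).
R1C4 = 4 (sole candidate).
R2C1 = 1 (sole candidate).
R2C3 = 2 (sole candidate).
R3C3 = 3: row 3 has {2}; col 3 has {1,2,4}; box has {4} → only 3 remains.
R3C4 = 1: row 3 has {2,3}; col 4 has {3,4}; box has {3,4} → only 1 remains.
R4C1 = 3 (sole candidate).
R4C2 = 1 (sole candidate).
R4C4 = 2 (sole candidate).
R3C1 = 4: row 3 has {1,2,3}; col 1 has {1,2,3}; box has {1,2,3} → only 4 remains.

4231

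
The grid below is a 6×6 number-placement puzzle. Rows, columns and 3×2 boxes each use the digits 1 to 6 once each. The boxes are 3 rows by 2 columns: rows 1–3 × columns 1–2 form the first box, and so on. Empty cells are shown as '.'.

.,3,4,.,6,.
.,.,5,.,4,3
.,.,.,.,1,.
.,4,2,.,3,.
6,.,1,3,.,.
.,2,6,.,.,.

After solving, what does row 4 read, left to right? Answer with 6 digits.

142536

r3c3 = 3: row 3 has {1}; col 3 has {1,2,4,5,6}; box has {4,5} → only 3 remains.
r4c4 = 5: row 4 has {2,3,4}; col 4 has {3}; box has {1,2,3,6} → only 5 remains.
r5c2 = 5: row 5 has {1,3,6}; col 2 has {2,3,4}; box has {2,4,6} → only 5 remains.
r5c5 = 2: row 5 has {1,3,5,6}; col 5 has {1,3,4,6}; box has {3} → only 2 remains.
r5c6 = 4: row 5 has {1,2,3,5,6}; col 6 has {3}; box has {2,3} → only 4 remains.
r6c4 = 4: row 6 has {2,6}; col 4 has {3,5}; box has {1,2,3,5,6} → only 4 remains.
r6c5 = 5: row 6 has {2,4,6}; col 5 has {1,2,3,4,6}; box has {2,3,4} → only 5 remains.
r6c6 = 1: row 6 has {2,4,5,6}; col 6 has {3,4}; box has {2,3,4,5} → only 1 remains.
r3c2 = 6: row 3 has {1,3}; col 2 has {2,3,4,5}; box has {3} → only 6 remains.
r3c4 = 2: row 3 has {1,3,6}; col 4 has {3,4,5}; box has {3,4,5} → only 2 remains.
r3c6 = 5: row 3 has {1,2,3,6}; col 6 has {1,3,4}; box has {1,3,4,6} → only 5 remains.
r4c1 = 1: row 4 has {2,3,4,5}; col 1 has {6}; box has {2,4,5,6} → only 1 remains.
r4c6 = 6: row 4 has {1,2,3,4,5}; col 6 has {1,3,4,5}; box has {1,2,3,4,5} → only 6 remains.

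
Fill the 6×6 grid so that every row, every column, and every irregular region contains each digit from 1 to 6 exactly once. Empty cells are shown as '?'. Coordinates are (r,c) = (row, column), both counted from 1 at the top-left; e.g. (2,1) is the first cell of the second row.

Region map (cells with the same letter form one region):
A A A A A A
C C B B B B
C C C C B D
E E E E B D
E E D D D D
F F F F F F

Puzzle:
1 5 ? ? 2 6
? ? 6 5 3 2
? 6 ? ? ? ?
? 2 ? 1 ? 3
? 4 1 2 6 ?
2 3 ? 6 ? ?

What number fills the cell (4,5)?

(2,1) = 4: row 2 has {2,3,5,6}; col 1 has {1,2}; region has {6} → only 4 remains.
(2,2) = 1: row 2 has {2,3,4,5,6}; col 2 has {2,3,4,5,6}; region has {4,6} → only 1 remains.
(3,4) = 3: row 3 has {6}; col 4 has {1,2,5,6}; region has {1,4,6} → only 3 remains.
(4,3) = 5: row 4 has {1,2,3}; col 3 has {1,6}; region has {1,2,4} → only 5 remains.
(4,5) = 4: row 4 has {1,2,3,5}; col 5 has {2,3,6}; region has {2,3,5,6} → only 4 remains.

4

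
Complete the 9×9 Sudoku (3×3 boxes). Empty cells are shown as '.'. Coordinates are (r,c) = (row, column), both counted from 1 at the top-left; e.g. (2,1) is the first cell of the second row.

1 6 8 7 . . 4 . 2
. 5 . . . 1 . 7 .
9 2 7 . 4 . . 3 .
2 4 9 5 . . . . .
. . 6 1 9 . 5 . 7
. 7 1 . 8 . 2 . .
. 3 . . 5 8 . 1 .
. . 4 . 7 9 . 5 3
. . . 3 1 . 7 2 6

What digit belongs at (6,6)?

3

(1,5) = 3 (sole candidate).
(1,6) = 5 (sole candidate).
(1,8) = 9 (sole candidate).
(2,3) = 3 (sole candidate).
(2,9) = 8 (sole candidate).
(3,6) = 6 (sole candidate).
(3,7) = 1 (sole candidate).
(3,9) = 5 (sole candidate).
(4,5) = 6 (sole candidate).
(4,8) = 8 (sole candidate).
(4,9) = 1 (sole candidate).
(5,2) = 8 (sole candidate).
(5,8) = 4 (sole candidate).
(6,4) = 4 (sole candidate).
(6,6) = 3: row 6 has {1,2,4,7,8}; col 6 has {1,5,6,8,9}; box has {1,4,5,6,8,9} → only 3 remains.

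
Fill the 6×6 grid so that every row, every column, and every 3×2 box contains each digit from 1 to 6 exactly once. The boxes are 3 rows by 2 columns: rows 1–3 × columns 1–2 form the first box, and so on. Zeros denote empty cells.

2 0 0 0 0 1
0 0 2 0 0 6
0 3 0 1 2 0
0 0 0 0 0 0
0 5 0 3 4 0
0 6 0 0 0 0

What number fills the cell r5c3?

6

r1c2 = 4: row 1 has {1,2}; col 2 has {3,5,6}; box has {2,3} → only 4 remains.
r2c2 = 1: row 2 has {2,6}; col 2 has {3,4,5,6}; box has {2,3,4} → only 1 remains.
r4c2 = 2: row 4 has {}; col 2 has {1,3,4,5,6}; box has {5,6} → only 2 remains.
r5c1 = 1: row 5 has {3,4,5}; col 1 has {2}; box has {2,5,6} → only 1 remains.
r5c3 = 6: row 5 has {1,3,4,5}; col 3 has {2}; box has {3} → only 6 remains.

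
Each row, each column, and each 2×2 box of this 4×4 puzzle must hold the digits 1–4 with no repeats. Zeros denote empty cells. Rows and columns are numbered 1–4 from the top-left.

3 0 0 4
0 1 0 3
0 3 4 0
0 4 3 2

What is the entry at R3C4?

1

R1C2 = 2 (sole candidate).
R1C3 = 1 (sole candidate).
R2C1 = 4 (sole candidate).
R2C3 = 2 (sole candidate).
R3C4 = 1: row 3 has {3,4}; col 4 has {2,3,4}; box has {2,3,4} → only 1 remains.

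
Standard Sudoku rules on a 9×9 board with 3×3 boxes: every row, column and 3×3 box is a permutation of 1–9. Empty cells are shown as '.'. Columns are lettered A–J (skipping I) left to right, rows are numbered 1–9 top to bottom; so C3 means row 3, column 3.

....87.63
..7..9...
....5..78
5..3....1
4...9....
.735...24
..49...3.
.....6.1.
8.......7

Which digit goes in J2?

2

B2 = 8 (hidden single in row 2).
G5 = 3 (hidden single in row 5).
D5 = 7 (hidden single in row 5).
G4 = 7 (hidden single in row 4).
D8 = 8 (hidden single in column 4).
G7 = 8 (hidden single in row 7).
F6 = 8 (hidden single in row 6).
J8 = 9 (hidden single in column 9).
H4 = 9 (hidden single in column 8).
G6 = 6 (sole candidate).
J5 = 5 (sole candidate).
E6 = 1 (sole candidate).
J2 = 2: row 2 has {7,8,9}; col 9 has {1,3,4,5,7,8,9}; box has {3,6,7,8} → only 2 remains.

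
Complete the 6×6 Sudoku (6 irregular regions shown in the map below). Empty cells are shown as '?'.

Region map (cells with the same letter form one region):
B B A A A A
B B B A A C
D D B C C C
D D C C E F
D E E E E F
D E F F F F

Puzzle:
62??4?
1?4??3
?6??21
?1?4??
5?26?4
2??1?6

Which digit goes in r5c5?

r1c6 = 5 (sole candidate).
r2c2 = 5 (sole candidate).
r2c4 = 2 (sole candidate).
r2c5 = 6 (sole candidate).
r3c3 = 3 (sole candidate).
r3c4 = 5 (sole candidate).
r4c1 = 3 (sole candidate).
r4c3 = 6 (sole candidate).
r4c5 = 5 (sole candidate).
r4c6 = 2 (sole candidate).
r5c2 = 3 (sole candidate).
r5c5 = 1: row 5 has {2,3,4,5,6}; col 5 has {2,4,5,6}; region has {2,3,5,6} → only 1 remains.

1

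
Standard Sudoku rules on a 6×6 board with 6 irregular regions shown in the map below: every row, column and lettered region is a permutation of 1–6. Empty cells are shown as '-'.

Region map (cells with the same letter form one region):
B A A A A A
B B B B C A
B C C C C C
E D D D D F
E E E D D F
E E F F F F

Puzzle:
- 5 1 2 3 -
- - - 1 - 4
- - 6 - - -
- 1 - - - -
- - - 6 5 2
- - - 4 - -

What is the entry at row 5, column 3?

4

row 1, column 6 = 6 (sole candidate).
row 2, column 5 = 2 (sole candidate).
row 4, column 4 = 3 (sole candidate).
row 4, column 5 = 4 (sole candidate).
row 4, column 6 = 5 (sole candidate).
row 6, column 3 = 3 (sole candidate).
row 6, column 6 = 1 (sole candidate).
row 1, column 1 = 4 (sole candidate).
row 2, column 3 = 5 (sole candidate).
row 3, column 4 = 5 (sole candidate).
row 3, column 5 = 1 (sole candidate).
row 3, column 6 = 3 (sole candidate).
row 4, column 3 = 2 (sole candidate).
row 5, column 3 = 4: row 5 has {2,5,6}; col 3 has {1,2,3,5,6}; region has {} → only 4 remains.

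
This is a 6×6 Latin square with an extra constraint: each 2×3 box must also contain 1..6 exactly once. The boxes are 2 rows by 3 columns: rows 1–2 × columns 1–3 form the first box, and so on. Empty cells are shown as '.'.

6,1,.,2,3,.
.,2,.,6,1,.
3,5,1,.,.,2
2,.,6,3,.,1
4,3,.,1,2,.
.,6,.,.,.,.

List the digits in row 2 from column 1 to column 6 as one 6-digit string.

523614

R2C1 = 5: row 2 has {1,2,6}; col 1 has {2,3,4,6}; box has {1,2,6} → only 5 remains.
R2C6 = 4: row 2 has {1,2,5,6}; col 6 has {1,2}; box has {1,2,3,6} → only 4 remains.
R3C4 = 4: row 3 has {1,2,3,5}; col 4 has {1,2,3,6}; box has {1,2,3} → only 4 remains.
R3C5 = 6: row 3 has {1,2,3,4,5}; col 5 has {1,2,3}; box has {1,2,3,4} → only 6 remains.
R4C2 = 4: row 4 has {1,2,3,6}; col 2 has {1,2,3,5,6}; box has {1,2,3,5,6} → only 4 remains.
R4C5 = 5: row 4 has {1,2,3,4,6}; col 5 has {1,2,3,6}; box has {1,2,3,4,6} → only 5 remains.
R5C3 = 5: row 5 has {1,2,3,4}; col 3 has {1,6}; box has {3,4,6} → only 5 remains.
R5C6 = 6: row 5 has {1,2,3,4,5}; col 6 has {1,2,4}; box has {1,2} → only 6 remains.
R6C1 = 1: row 6 has {6}; col 1 has {2,3,4,5,6}; box has {3,4,5,6} → only 1 remains.
R6C3 = 2: row 6 has {1,6}; col 3 has {1,5,6}; box has {1,3,4,5,6} → only 2 remains.
R6C4 = 5: row 6 has {1,2,6}; col 4 has {1,2,3,4,6}; box has {1,2,6} → only 5 remains.
R6C5 = 4: row 6 has {1,2,5,6}; col 5 has {1,2,3,5,6}; box has {1,2,5,6} → only 4 remains.
R6C6 = 3: row 6 has {1,2,4,5,6}; col 6 has {1,2,4,6}; box has {1,2,4,5,6} → only 3 remains.
R1C3 = 4: row 1 has {1,2,3,6}; col 3 has {1,2,5,6}; box has {1,2,5,6} → only 4 remains.
R1C6 = 5: row 1 has {1,2,3,4,6}; col 6 has {1,2,3,4,6}; box has {1,2,3,4,6} → only 5 remains.
R2C3 = 3: row 2 has {1,2,4,5,6}; col 3 has {1,2,4,5,6}; box has {1,2,4,5,6} → only 3 remains.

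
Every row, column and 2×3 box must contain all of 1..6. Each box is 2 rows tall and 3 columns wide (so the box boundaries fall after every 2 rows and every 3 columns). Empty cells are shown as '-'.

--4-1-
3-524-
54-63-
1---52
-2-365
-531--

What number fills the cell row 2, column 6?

row 1, column 2 = 6 (sole candidate).
row 1, column 4 = 5 (sole candidate).
row 1, column 6 = 3 (sole candidate).
row 2, column 2 = 1 (sole candidate).
row 2, column 6 = 6: row 2 has {1,2,3,4,5}; col 6 has {2,3,5}; box has {1,2,3,4,5} → only 6 remains.

6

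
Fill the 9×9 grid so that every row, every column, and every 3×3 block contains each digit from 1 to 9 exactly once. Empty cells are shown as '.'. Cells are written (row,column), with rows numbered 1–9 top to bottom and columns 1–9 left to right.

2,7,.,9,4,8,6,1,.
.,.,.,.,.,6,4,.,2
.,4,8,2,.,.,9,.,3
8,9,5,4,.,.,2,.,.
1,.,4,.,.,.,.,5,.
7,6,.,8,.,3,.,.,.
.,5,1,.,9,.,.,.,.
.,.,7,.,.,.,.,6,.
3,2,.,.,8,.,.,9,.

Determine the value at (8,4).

1

(1,3) = 3 (sole candidate).
(1,9) = 5 (sole candidate).
(2,2) = 1 (sole candidate).
(2,3) = 9 (sole candidate).
(3,8) = 7 (sole candidate).
(4,8) = 3 (sole candidate).
(5,2) = 3 (sole candidate).
(6,3) = 2 (sole candidate).
(6,7) = 1 (sole candidate).
(6,8) = 4 (sole candidate).
(6,9) = 9 (sole candidate).
(8,2) = 8 (sole candidate).
(9,3) = 6 (sole candidate).
(2,1) = 5 (sole candidate).
(2,8) = 8 (sole candidate).
(3,1) = 6 (sole candidate).
(6,5) = 5 (sole candidate).
(7,1) = 4 (sole candidate).
(7,8) = 2 (sole candidate).
(8,1) = 9 (sole candidate).
(3,5) = 1 (sole candidate).
(3,6) = 5 (sole candidate).
(7,6) = 7 (sole candidate).
(7,9) = 8 (sole candidate).
(4,6) = 1 (sole candidate).
(7,7) = 3 (sole candidate).
(8,7) = 5 (sole candidate).
(9,6) = 4 (sole candidate).
(9,7) = 7 (sole candidate).
(9,9) = 1 (sole candidate).
(5,7) = 8 (sole candidate).
(7,4) = 6 (sole candidate).
(8,6) = 2 (sole candidate).
(8,9) = 4 (sole candidate).
(9,4) = 5 (sole candidate).
(5,4) = 7 (sole candidate).
(5,6) = 9 (sole candidate).
(5,9) = 6 (sole candidate).
(8,5) = 3 (sole candidate).
(2,4) = 3 (sole candidate).
(2,5) = 7 (sole candidate).
(4,5) = 6 (sole candidate).
(4,9) = 7 (sole candidate).
(5,5) = 2 (sole candidate).
(8,4) = 1: row 8 has {2,3,4,5,6,7,8,9}; col 4 has {2,3,4,5,6,7,8,9}; box has {2,3,4,5,6,7,8,9} → only 1 remains.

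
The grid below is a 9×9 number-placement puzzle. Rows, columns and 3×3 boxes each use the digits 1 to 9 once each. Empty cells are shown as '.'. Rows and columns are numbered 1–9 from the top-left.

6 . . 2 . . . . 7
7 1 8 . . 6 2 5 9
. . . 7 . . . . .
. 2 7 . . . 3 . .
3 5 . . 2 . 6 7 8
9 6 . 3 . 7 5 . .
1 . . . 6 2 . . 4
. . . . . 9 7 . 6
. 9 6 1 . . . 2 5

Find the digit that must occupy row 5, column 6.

row 2, column 4 = 4: row 2 has {1,2,5,6,7,8,9}; col 4 has {1,2,3,7}; box has {2,6,7} → only 4 remains.
row 2, column 5 = 3: row 2 has {1,2,4,5,6,7,8,9}; col 5 has {2,6}; box has {2,4,6,7} → only 3 remains.
row 4, column 9 = 1: row 4 has {2,3,7}; col 9 has {4,5,6,7,8,9}; box has {3,5,6,7,8} → only 1 remains.
row 5, column 4 = 9: row 5 has {2,3,5,6,7,8}; col 4 has {1,2,3,4,7}; box has {2,3,7} → only 9 remains.
row 6, column 8 = 4: row 6 has {3,5,6,7,9}; col 8 has {2,5,7}; box has {1,3,5,6,7,8} → only 4 remains.
row 6, column 9 = 2: row 6 has {3,4,5,6,7,9}; col 9 has {1,4,5,6,7,8,9}; box has {1,3,4,5,6,7,8} → only 2 remains.
row 9, column 7 = 8: row 9 has {1,2,5,6,9}; col 7 has {2,3,5,6,7}; box has {2,4,5,6,7} → only 8 remains.
row 3, column 9 = 3: row 3 has {7}; col 9 has {1,2,4,5,6,7,8,9}; box has {2,5,7,9} → only 3 remains.
row 4, column 8 = 9: row 4 has {1,2,3,7}; col 8 has {2,4,5,7}; box has {1,2,3,4,5,6,7,8} → only 9 remains.
row 6, column 3 = 1: row 6 has {2,3,4,5,6,7,9}; col 3 has {6,7,8}; box has {2,3,5,6,7,9} → only 1 remains.
row 6, column 5 = 8: row 6 has {1,2,3,4,5,6,7,9}; col 5 has {2,3,6}; box has {2,3,7,9} → only 8 remains.
row 7, column 7 = 9: row 7 has {1,2,4,6}; col 7 has {2,3,5,6,7,8}; box has {2,4,5,6,7,8} → only 9 remains.
row 7, column 8 = 3: row 7 has {1,2,4,6,9}; col 8 has {2,4,5,7,9}; box has {2,4,5,6,7,8,9} → only 3 remains.
row 8, column 8 = 1: row 8 has {6,7,9}; col 8 has {2,3,4,5,7,9}; box has {2,3,4,5,6,7,8,9} → only 1 remains.
row 9, column 1 = 4: row 9 has {1,2,5,6,8,9}; col 1 has {1,3,6,7,9}; box has {1,6,9} → only 4 remains.
row 9, column 5 = 7: row 9 has {1,2,4,5,6,8,9}; col 5 has {2,3,6,8}; box has {1,2,6,9} → only 7 remains.
row 9, column 6 = 3: row 9 has {1,2,4,5,6,7,8,9}; col 6 has {2,6,7,9}; box has {1,2,6,7,9} → only 3 remains.
row 1, column 8 = 8: row 1 has {2,6,7}; col 8 has {1,2,3,4,5,7,9}; box has {2,3,5,7,9} → only 8 remains.
row 3, column 2 = 4: row 3 has {3,7}; col 2 has {1,2,5,6,9}; box has {1,6,7,8} → only 4 remains.
row 3, column 7 = 1: row 3 has {3,4,7}; col 7 has {2,3,5,6,7,8,9}; box has {2,3,5,7,8,9} → only 1 remains.
row 3, column 8 = 6: row 3 has {1,3,4,7}; col 8 has {1,2,3,4,5,7,8,9}; box has {1,2,3,5,7,8,9} → only 6 remains.
row 4, column 1 = 8: row 4 has {1,2,3,7,9}; col 1 has {1,3,4,6,7,9}; box has {1,2,3,5,6,7,9} → only 8 remains.
row 5, column 3 = 4: row 5 has {2,3,5,6,7,8,9}; col 3 has {1,6,7,8}; box has {1,2,3,5,6,7,8,9} → only 4 remains.
row 5, column 6 = 1: row 5 has {2,3,4,5,6,7,8,9}; col 6 has {2,3,6,7,9}; box has {2,3,7,8,9} → only 1 remains.

1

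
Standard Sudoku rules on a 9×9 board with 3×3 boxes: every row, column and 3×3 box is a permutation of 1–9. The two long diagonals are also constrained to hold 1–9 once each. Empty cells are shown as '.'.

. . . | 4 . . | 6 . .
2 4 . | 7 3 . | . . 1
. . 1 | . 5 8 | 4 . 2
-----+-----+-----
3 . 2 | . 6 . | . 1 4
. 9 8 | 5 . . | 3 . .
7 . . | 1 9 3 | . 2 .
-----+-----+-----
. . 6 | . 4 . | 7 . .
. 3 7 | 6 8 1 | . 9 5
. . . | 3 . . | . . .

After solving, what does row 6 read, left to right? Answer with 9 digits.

r3c4 = 9: row 3 has {1,2,4,5,8}; col 4 has {1,3,4,5,6,7}; box has {3,4,5,7,8} → only 9 remains.
r4c2 = 5: row 4 has {1,2,3,4,6}; col 2 has {3,4,9}; box has {2,3,7,8,9} → only 5 remains.
r4c4 = 8: row 4 has {1,2,3,4,5,6}; col 4 has {1,3,4,5,6,7,9}; box has {1,3,5,6,9}; main diagonal has {1,3,4,7,9} → only 8 remains.
r4c6 = 7: row 4 has {1,2,3,4,5,6,8}; col 6 has {1,3,8}; box has {1,3,5,6,8,9}; anti-diagonal has {1,3,4,6} → only 7 remains.
r4c7 = 9: row 4 has {1,2,3,4,5,6,7,8}; col 7 has {3,4,6,7}; box has {1,2,3,4} → only 9 remains.
r5c5 = 2: row 5 has {3,5,8,9}; col 5 has {3,4,5,6,8,9}; box has {1,3,5,6,7,8,9}; main diagonal has {1,3,4,7,8,9}; anti-diagonal has {1,3,4,6,7} → only 2 remains.
r5c6 = 4: row 5 has {2,3,5,8,9}; col 6 has {1,3,7,8}; box has {1,2,3,5,6,7,8,9} → only 4 remains.
r6c2 = 6: row 6 has {1,2,3,7,9}; col 2 has {3,4,5,9}; box has {2,3,5,7,8,9} → only 6 remains.
r6c3 = 4: row 6 has {1,2,3,6,7,9}; col 3 has {1,2,6,7,8}; box has {2,3,5,6,7,8,9} → only 4 remains.
r6c9 = 8: row 6 has {1,2,3,4,6,7,9}; col 9 has {1,2,4,5}; box has {1,2,3,4,9} → only 8 remains.
r7c4 = 2: row 7 has {4,6,7}; col 4 has {1,3,4,5,6,7,8,9}; box has {1,3,4,6,8} → only 2 remains.
r7c9 = 3: row 7 has {2,4,6,7}; col 9 has {1,2,4,5,8}; box has {5,7,9} → only 3 remains.
r8c1 = 4: row 8 has {1,3,5,6,7,8,9}; col 1 has {2,3,7}; box has {3,6,7} → only 4 remains.
r8c7 = 2: row 8 has {1,3,4,5,6,7,8,9}; col 7 has {3,4,6,7,9}; box has {3,5,7,9} → only 2 remains.
r9c5 = 7: row 9 has {3}; col 5 has {2,3,4,5,6,8,9}; box has {1,2,3,4,6,8} → only 7 remains.
r9c9 = 6: row 9 has {3,7}; col 9 has {1,2,3,4,5,8}; box has {2,3,5,7,9}; main diagonal has {1,2,3,4,7,8,9} → only 6 remains.
r1c1 = 5: row 1 has {4,6}; col 1 has {2,3,4,7}; box has {1,2,4}; main diagonal has {1,2,3,4,6,7,8,9} → only 5 remains.
r1c5 = 1: row 1 has {4,5,6}; col 5 has {2,3,4,5,6,7,8,9}; box has {3,4,5,7,8,9} → only 1 remains.
r1c6 = 2: row 1 has {1,4,5,6}; col 6 has {1,3,4,7,8}; box has {1,3,4,5,7,8,9} → only 2 remains.
r1c9 = 9: row 1 has {1,2,4,5,6}; col 9 has {1,2,3,4,5,6,8}; box has {1,2,4,6}; anti-diagonal has {1,2,3,4,6,7} → only 9 remains.
r2c3 = 9: row 2 has {1,2,3,4,7}; col 3 has {1,2,4,6,7,8}; box has {1,2,4,5} → only 9 remains.
r2c6 = 6: row 2 has {1,2,3,4,7,9}; col 6 has {1,2,3,4,7,8}; box has {1,2,3,4,5,7,8,9} → only 6 remains.
r3c1 = 6: row 3 has {1,2,4,5,8,9}; col 1 has {2,3,4,5,7}; box has {1,2,4,5,9} → only 6 remains.
r3c2 = 7: row 3 has {1,2,4,5,6,8,9}; col 2 has {3,4,5,6,9}; box has {1,2,4,5,6,9} → only 7 remains.
r3c8 = 3: row 3 has {1,2,4,5,6,7,8,9}; col 8 has {1,2,9}; box has {1,2,4,6,9} → only 3 remains.
r5c1 = 1: row 5 has {2,3,4,5,8,9}; col 1 has {2,3,4,5,6,7}; box has {2,3,4,5,6,7,8,9} → only 1 remains.
r5c9 = 7: row 5 has {1,2,3,4,5,8,9}; col 9 has {1,2,3,4,5,6,8,9}; box has {1,2,3,4,8,9} → only 7 remains.
r6c7 = 5: row 6 has {1,2,3,4,6,7,8,9}; col 7 has {2,3,4,6,7,9}; box has {1,2,3,4,7,8,9} → only 5 remains.

764193528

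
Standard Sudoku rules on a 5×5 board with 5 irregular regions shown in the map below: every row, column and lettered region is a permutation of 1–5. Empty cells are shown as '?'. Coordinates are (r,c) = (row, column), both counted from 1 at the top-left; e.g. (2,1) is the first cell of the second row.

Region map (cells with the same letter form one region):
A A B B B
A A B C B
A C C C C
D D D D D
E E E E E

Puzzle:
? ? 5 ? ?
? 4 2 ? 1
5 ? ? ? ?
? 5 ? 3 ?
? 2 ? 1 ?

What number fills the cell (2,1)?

3

(1,4) = 4 (sole candidate).
(1,5) = 3 (sole candidate).
(2,1) = 3: row 2 has {1,2,4}; col 1 has {5}; region has {4,5} → only 3 remains.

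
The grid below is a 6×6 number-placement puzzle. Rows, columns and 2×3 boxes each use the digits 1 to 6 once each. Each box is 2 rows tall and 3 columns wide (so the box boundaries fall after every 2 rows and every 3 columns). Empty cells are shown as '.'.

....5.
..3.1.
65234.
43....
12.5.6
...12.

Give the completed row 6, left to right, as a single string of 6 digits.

365124

R1C1 = 2 (sole candidate).
R2C1 = 5 (sole candidate).
R3C6 = 1 (sole candidate).
R4C3 = 1 (sole candidate).
R4C5 = 6 (sole candidate).
R5C3 = 4 (sole candidate).
R5C5 = 3 (sole candidate).
R6C1 = 3: row 6 has {1,2}; col 1 has {1,2,4,5,6}; box has {1,2,4} → only 3 remains.
R6C2 = 6: row 6 has {1,2,3}; col 2 has {2,3,5}; box has {1,2,3,4} → only 6 remains.
R6C3 = 5: row 6 has {1,2,3,6}; col 3 has {1,2,3,4}; box has {1,2,3,4,6} → only 5 remains.
R6C6 = 4: row 6 has {1,2,3,5,6}; col 6 has {1,6}; box has {1,2,3,5,6} → only 4 remains.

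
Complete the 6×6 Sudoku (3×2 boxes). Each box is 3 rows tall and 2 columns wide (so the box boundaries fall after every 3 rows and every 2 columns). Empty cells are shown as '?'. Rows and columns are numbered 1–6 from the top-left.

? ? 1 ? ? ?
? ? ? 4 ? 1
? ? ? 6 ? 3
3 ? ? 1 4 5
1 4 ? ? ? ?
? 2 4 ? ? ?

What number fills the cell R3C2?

R4C2 = 6: row 4 has {1,3,4,5}; col 2 has {2,4}; box has {1,2,3,4} → only 6 remains.
R4C3 = 2: row 4 has {1,3,4,5,6}; col 3 has {1,4}; box has {1,4} → only 2 remains.
R6C1 = 5: row 6 has {2,4}; col 1 has {1,3}; box has {1,2,3,4,6} → only 5 remains.
R6C4 = 3: row 6 has {2,4,5}; col 4 has {1,4,6}; box has {1,2,4} → only 3 remains.
R6C6 = 6: row 6 has {2,3,4,5}; col 6 has {1,3,5}; box has {4,5} → only 6 remains.
R3C3 = 5: row 3 has {3,6}; col 3 has {1,2,4}; box has {1,4,6} → only 5 remains.
R3C5 = 2: row 3 has {3,5,6}; col 5 has {4}; box has {1,3} → only 2 remains.
R5C3 = 6: row 5 has {1,4}; col 3 has {1,2,4,5}; box has {1,2,3,4} → only 6 remains.
R5C4 = 5: row 5 has {1,4,6}; col 4 has {1,3,4,6}; box has {1,2,3,4,6} → only 5 remains.
R5C5 = 3: row 5 has {1,4,5,6}; col 5 has {2,4}; box has {4,5,6} → only 3 remains.
R5C6 = 2: row 5 has {1,3,4,5,6}; col 6 has {1,3,5,6}; box has {3,4,5,6} → only 2 remains.
R6C5 = 1: row 6 has {2,3,4,5,6}; col 5 has {2,3,4}; box has {2,3,4,5,6} → only 1 remains.
R1C4 = 2: row 1 has {1}; col 4 has {1,3,4,5,6}; box has {1,4,5,6} → only 2 remains.
R1C6 = 4: row 1 has {1,2}; col 6 has {1,2,3,5,6}; box has {1,2,3} → only 4 remains.
R2C3 = 3: row 2 has {1,4}; col 3 has {1,2,4,5,6}; box has {1,2,4,5,6} → only 3 remains.
R3C1 = 4: row 3 has {2,3,5,6}; col 1 has {1,3,5}; box has {} → only 4 remains.
R3C2 = 1: row 3 has {2,3,4,5,6}; col 2 has {2,4,6}; box has {4} → only 1 remains.

1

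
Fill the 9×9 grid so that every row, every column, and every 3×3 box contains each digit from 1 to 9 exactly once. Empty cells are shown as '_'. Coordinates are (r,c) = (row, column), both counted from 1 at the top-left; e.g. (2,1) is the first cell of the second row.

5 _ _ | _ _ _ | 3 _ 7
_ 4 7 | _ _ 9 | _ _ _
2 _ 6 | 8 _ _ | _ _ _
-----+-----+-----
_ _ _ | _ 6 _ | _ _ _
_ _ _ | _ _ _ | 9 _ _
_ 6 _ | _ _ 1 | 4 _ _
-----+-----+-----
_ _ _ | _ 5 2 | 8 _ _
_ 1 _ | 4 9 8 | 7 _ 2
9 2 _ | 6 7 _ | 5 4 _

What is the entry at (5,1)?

(3,7) = 1 (sole candidate).
(4,7) = 2 (sole candidate).
(9,6) = 3 (sole candidate).
(9,9) = 1 (sole candidate).
(2,7) = 6 (sole candidate).
(7,4) = 1 (sole candidate).
(9,3) = 8 (sole candidate).
(1,4) = 2 (sole candidate).
(1,6) = 6 (hidden single in row 1).
(1,5) = 4 (hidden single in row 1).
(3,5) = 3 (sole candidate).
(2,4) = 5 (sole candidate).
(2,5) = 1 (sole candidate).
(2,9) = 8 (sole candidate).
(3,2) = 9 (sole candidate).
(3,6) = 7 (sole candidate).
(3,8) = 5 (sole candidate).
(3,9) = 4 (sole candidate).
(1,2) = 8 (sole candidate).
(1,3) = 1 (sole candidate).
(1,8) = 9 (sole candidate).
(2,1) = 3 (sole candidate).
(2,8) = 2 (sole candidate).
(8,1) = 6 (sole candidate).
(8,8) = 3 (sole candidate).
(7,8) = 6 (sole candidate).
(7,9) = 9 (sole candidate).
(8,3) = 5 (sole candidate).
(5,9) = 6 (hidden single in row 5).
(6,9) = 5 (hidden single in row 6).
(4,9) = 3 (sole candidate).
Singles propagation stalls before the target is settled. Branch on (4,2) (candidates {5,7}).
  Try (4,2) = 7: this forces (4,4)=9, (6,1)=8, (6,5)=2, (6,8)=7, (7,2)=3, (7,3)=4; then (4,3) has no candidate left — contradiction.
So (4,2) = 5.
(4,6) = 4 (sole candidate).
(5,6) = 5 (sole candidate).
(4,3) = 9 (sole candidate).
(4,4) = 7 (sole candidate).
(5,4) = 3 (sole candidate).
(6,4) = 9 (sole candidate).
(5,2) = 7 (sole candidate).
(6,1) = 8 (sole candidate).
(6,5) = 2 (sole candidate).
(6,8) = 7 (sole candidate).
(7,2) = 3 (sole candidate).
(7,3) = 4 (sole candidate).
(4,1) = 1 (sole candidate).
(4,8) = 8 (sole candidate).
(5,1) = 4: row 5 has {3,5,6,7,9}; col 1 has {1,2,3,5,6,8,9}; box has {1,5,6,7,8,9} → only 4 remains.

4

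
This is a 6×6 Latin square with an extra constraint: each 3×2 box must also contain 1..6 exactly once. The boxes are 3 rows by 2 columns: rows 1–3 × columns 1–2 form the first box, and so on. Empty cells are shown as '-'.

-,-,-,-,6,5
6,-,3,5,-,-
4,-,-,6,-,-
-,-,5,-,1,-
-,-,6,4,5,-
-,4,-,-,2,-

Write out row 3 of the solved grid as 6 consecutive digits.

row 2, column 5 = 4: row 2 has {3,5,6}; col 5 has {1,2,5,6}; box has {5,6} → only 4 remains.
row 3, column 5 = 3: row 3 has {4,6}; col 5 has {1,2,4,5,6}; box has {4,5,6} → only 3 remains.
row 5, column 6 = 3: row 5 has {4,5,6}; col 6 has {5}; box has {1,2,5} → only 3 remains.
row 6, column 3 = 1: row 6 has {2,4}; col 3 has {3,5,6}; box has {4,5,6} → only 1 remains.
row 6, column 4 = 3: row 6 has {1,2,4}; col 4 has {4,5,6}; box has {1,4,5,6} → only 3 remains.
row 6, column 6 = 6: row 6 has {1,2,3,4}; col 6 has {3,5}; box has {1,2,3,5} → only 6 remains.
row 3, column 3 = 2: row 3 has {3,4,6}; col 3 has {1,3,5,6}; box has {3,5,6} → only 2 remains.
row 3, column 6 = 1: row 3 has {2,3,4,6}; col 6 has {3,5,6}; box has {3,4,5,6} → only 1 remains.
row 4, column 4 = 2: row 4 has {1,5}; col 4 has {3,4,5,6}; box has {1,3,4,5,6} → only 2 remains.
row 4, column 6 = 4: row 4 has {1,2,5}; col 6 has {1,3,5,6}; box has {1,2,3,5,6} → only 4 remains.
row 6, column 1 = 5: row 6 has {1,2,3,4,6}; col 1 has {4,6}; box has {4} → only 5 remains.
row 1, column 3 = 4: row 1 has {5,6}; col 3 has {1,2,3,5,6}; box has {2,3,5,6} → only 4 remains.
row 1, column 4 = 1: row 1 has {4,5,6}; col 4 has {2,3,4,5,6}; box has {2,3,4,5,6} → only 1 remains.
row 2, column 6 = 2: row 2 has {3,4,5,6}; col 6 has {1,3,4,5,6}; box has {1,3,4,5,6} → only 2 remains.
row 3, column 2 = 5: row 3 has {1,2,3,4,6}; col 2 has {4}; box has {4,6} → only 5 remains.

452631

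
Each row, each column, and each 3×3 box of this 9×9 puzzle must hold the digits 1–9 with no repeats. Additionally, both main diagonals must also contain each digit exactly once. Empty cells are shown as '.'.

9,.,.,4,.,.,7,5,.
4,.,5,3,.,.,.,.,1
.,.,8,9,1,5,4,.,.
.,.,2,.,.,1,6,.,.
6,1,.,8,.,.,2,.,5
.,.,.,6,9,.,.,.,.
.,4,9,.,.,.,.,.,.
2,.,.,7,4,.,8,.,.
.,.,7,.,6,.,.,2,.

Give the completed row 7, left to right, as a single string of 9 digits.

row 2, column 7 = 9: row 2 has {1,3,4,5}; col 7 has {2,4,6,7,8}; box has {1,4,5,7} → only 9 remains.
row 2, column 8 = 8: row 2 has {1,3,4,5,9}; col 8 has {2,5}; box has {1,4,5,7,9}; anti-diagonal has {1,4,6,9} → only 8 remains.
row 4, column 4 = 5: row 4 has {1,2,6}; col 4 has {3,4,6,7,8,9}; box has {1,6,8,9}; main diagonal has {8,9} → only 5 remains.
row 9, column 4 = 1: row 9 has {2,6,7}; col 4 has {3,4,5,6,7,8,9}; box has {4,6,7} → only 1 remains.
row 7, column 4 = 2: row 7 has {4,9}; col 4 has {1,3,4,5,6,7,8,9}; box has {1,4,6,7} → only 2 remains.
row 1, column 3 = 1: in row 1, 1 can only go here (every other open cell in that row sees a 1).
row 5, column 8 = 9: in row 5, 9 can only go here (every other open cell in that row sees a 9).
row 4, column 2 = 9: in row 4, 9 can only go here (every other open cell in that row sees a 9).
row 6, column 6 = 2: in row 6, 2 can only go here (every other open cell in that row sees a 2).
row 2, column 5 = 2: in row 2, 2 can only go here (every other open cell in that row sees a 2).
row 1, column 5 = 8: row 1 has {1,4,5,7,9}; col 5 has {1,2,4,6,9}; box has {1,2,3,4,5,9} → only 8 remains.
row 1, column 6 = 6: row 1 has {1,4,5,7,8,9}; col 6 has {1,2,5}; box has {1,2,3,4,5,8,9} → only 6 remains.
row 2, column 6 = 7: row 2 has {1,2,3,4,5,8,9}; col 6 has {1,2,5,6}; box has {1,2,3,4,5,6,8,9} → only 7 remains.
row 2, column 2 = 6: row 2 has {1,2,3,4,5,7,8,9}; col 2 has {1,4,9}; box has {1,4,5,8,9}; main diagonal has {2,5,8,9} → only 6 remains.
row 5, column 5 = 7: in row 5, 7 can only go here (every other open cell in that row sees a 7).
row 4, column 5 = 3: row 4 has {1,2,5,6,9}; col 5 has {1,2,4,6,7,8,9}; box has {1,2,5,6,7,8,9} → only 3 remains.
row 5, column 6 = 4: row 5 has {1,2,5,6,7,8,9}; col 6 has {1,2,5,6,7}; box has {1,2,3,5,6,7,8,9} → only 4 remains.
row 7, column 5 = 5: row 7 has {2,4,9}; col 5 has {1,2,3,4,6,7,8,9}; box has {1,2,4,6,7} → only 5 remains.
row 5, column 3 = 3: row 5 has {1,2,4,5,6,7,8,9}; col 3 has {1,2,5,7,8,9}; box has {1,2,6,9} → only 3 remains.
row 6, column 3 = 4: row 6 has {2,6,9}; col 3 has {1,2,3,5,7,8,9}; box has {1,2,3,6,9} → only 4 remains.
row 8, column 3 = 6: row 8 has {2,4,7,8}; col 3 has {1,2,3,4,5,7,8,9}; box has {2,4,7,9} → only 6 remains.
row 8, column 8 = 1: in row 8, 1 can only go here (every other open cell in that row sees a 1).
row 8, column 2 = 5: in row 8, 5 can only go here (every other open cell in that row sees a 5).
row 7, column 7 = 3: row 7 has {2,4,5,9}; col 7 has {2,4,6,7,8,9}; box has {1,2,8}; main diagonal has {1,2,5,6,7,8,9} → only 3 remains.
row 8, column 9 = 9: row 8 has {1,2,4,5,6,7,8}; col 9 has {1,5}; box has {1,2,3,8} → only 9 remains.
row 9, column 1 = 3: row 9 has {1,2,6,7}; col 1 has {2,4,6,9}; box has {2,4,5,6,7,9}; anti-diagonal has {1,4,5,6,7,8,9} → only 3 remains.
row 9, column 2 = 8: row 9 has {1,2,3,6,7}; col 2 has {1,4,5,6,9}; box has {2,3,4,5,6,7,9} → only 8 remains.
row 9, column 6 = 9: row 9 has {1,2,3,6,7,8}; col 6 has {1,2,4,5,6,7}; box has {1,2,4,5,6,7} → only 9 remains.
row 9, column 7 = 5: row 9 has {1,2,3,6,7,8,9}; col 7 has {2,3,4,6,7,8,9}; box has {1,2,3,8,9} → only 5 remains.
row 9, column 9 = 4: row 9 has {1,2,3,5,6,7,8,9}; col 9 has {1,5,9}; box has {1,2,3,5,8,9}; main diagonal has {1,2,3,5,6,7,8,9} → only 4 remains.
row 1, column 9 = 2: row 1 has {1,4,5,6,7,8,9}; col 9 has {1,4,5,9}; box has {1,4,5,7,8,9}; anti-diagonal has {1,3,4,5,6,7,8,9} → only 2 remains.
row 3, column 1 = 7: row 3 has {1,4,5,8,9}; col 1 has {2,3,4,6,9}; box has {1,4,5,6,8,9} → only 7 remains.
row 4, column 1 = 8: row 4 has {1,2,3,5,6,9}; col 1 has {2,3,4,6,7,9}; box has {1,2,3,4,6,9} → only 8 remains.
row 4, column 9 = 7: row 4 has {1,2,3,5,6,8,9}; col 9 has {1,2,4,5,9}; box has {2,5,6,9} → only 7 remains.
row 6, column 1 = 5: row 6 has {2,4,6,9}; col 1 has {2,3,4,6,7,8,9}; box has {1,2,3,4,6,8,9} → only 5 remains.
row 6, column 2 = 7: row 6 has {2,4,5,6,9}; col 2 has {1,4,5,6,8,9}; box has {1,2,3,4,5,6,8,9} → only 7 remains.
row 6, column 7 = 1: row 6 has {2,4,5,6,7,9}; col 7 has {2,3,4,5,6,7,8,9}; box has {2,5,6,7,9} → only 1 remains.
row 6, column 8 = 3: row 6 has {1,2,4,5,6,7,9}; col 8 has {1,2,5,8,9}; box has {1,2,5,6,7,9} → only 3 remains.
row 6, column 9 = 8: row 6 has {1,2,3,4,5,6,7,9}; col 9 has {1,2,4,5,7,9}; box has {1,2,3,5,6,7,9} → only 8 remains.
row 7, column 1 = 1: row 7 has {2,3,4,5,9}; col 1 has {2,3,4,5,6,7,8,9}; box has {2,3,4,5,6,7,8,9} → only 1 remains.
row 7, column 6 = 8: row 7 has {1,2,3,4,5,9}; col 6 has {1,2,4,5,6,7,9}; box has {1,2,4,5,6,7,9} → only 8 remains.
row 7, column 9 = 6: row 7 has {1,2,3,4,5,8,9}; col 9 has {1,2,4,5,7,8,9}; box has {1,2,3,4,5,8,9} → only 6 remains.
row 8, column 6 = 3: row 8 has {1,2,4,5,6,7,8,9}; col 6 has {1,2,4,5,6,7,8,9}; box has {1,2,4,5,6,7,8,9} → only 3 remains.
row 1, column 2 = 3: row 1 has {1,2,4,5,6,7,8,9}; col 2 has {1,4,5,6,7,8,9}; box has {1,4,5,6,7,8,9} → only 3 remains.
row 3, column 2 = 2: row 3 has {1,4,5,7,8,9}; col 2 has {1,3,4,5,6,7,8,9}; box has {1,3,4,5,6,7,8,9} → only 2 remains.
row 3, column 8 = 6: row 3 has {1,2,4,5,7,8,9}; col 8 has {1,2,3,5,8,9}; box has {1,2,4,5,7,8,9} → only 6 remains.
row 3, column 9 = 3: row 3 has {1,2,4,5,6,7,8,9}; col 9 has {1,2,4,5,6,7,8,9}; box has {1,2,4,5,6,7,8,9} → only 3 remains.
row 4, column 8 = 4: row 4 has {1,2,3,5,6,7,8,9}; col 8 has {1,2,3,5,6,8,9}; box has {1,2,3,5,6,7,8,9} → only 4 remains.
row 7, column 8 = 7: row 7 has {1,2,3,4,5,6,8,9}; col 8 has {1,2,3,4,5,6,8,9}; box has {1,2,3,4,5,6,8,9} → only 7 remains.

149258376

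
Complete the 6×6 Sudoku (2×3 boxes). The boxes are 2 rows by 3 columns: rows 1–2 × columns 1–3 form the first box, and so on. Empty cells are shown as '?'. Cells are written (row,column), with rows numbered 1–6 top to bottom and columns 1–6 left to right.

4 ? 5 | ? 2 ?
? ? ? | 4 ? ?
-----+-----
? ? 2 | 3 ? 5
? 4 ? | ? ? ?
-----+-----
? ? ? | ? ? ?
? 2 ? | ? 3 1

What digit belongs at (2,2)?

(2,1) = 2: in row 2, 2 can only go here (every other open cell in that row sees a 2).
(2,5) = 5: in row 2, 5 can only go here (every other open cell in that row sees a 5).
(3,5) = 4: in row 3, 4 can only go here (every other open cell in that row sees a 4).
(5,5) = 6: row 5 has {}; col 5 has {2,3,4,5}; box has {1,3} → only 6 remains.
(6,4) = 5: row 6 has {1,2,3}; col 4 has {3,4}; box has {1,3,6} → only 5 remains.
(4,5) = 1: row 4 has {4}; col 5 has {2,3,4,5,6}; box has {3,4,5} → only 1 remains.
(5,4) = 2: row 5 has {6}; col 4 has {3,4,5}; box has {1,3,5,6} → only 2 remains.
(5,6) = 4: row 5 has {2,6}; col 6 has {1,5}; box has {1,2,3,5,6} → only 4 remains.
(6,1) = 6: row 6 has {1,2,3,5}; col 1 has {2,4}; box has {2} → only 6 remains.
(6,3) = 4: row 6 has {1,2,3,5,6}; col 3 has {2,5}; box has {2,6} → only 4 remains.
(3,1) = 1: row 3 has {2,3,4,5}; col 1 has {2,4,6}; box has {2,4} → only 1 remains.
(3,2) = 6: row 3 has {1,2,3,4,5}; col 2 has {2,4}; box has {1,2,4} → only 6 remains.
(4,3) = 3: row 4 has {1,4}; col 3 has {2,4,5}; box has {1,2,4,6} → only 3 remains.
(4,4) = 6: row 4 has {1,3,4}; col 4 has {2,3,4,5}; box has {1,3,4,5} → only 6 remains.
(4,6) = 2: row 4 has {1,3,4,6}; col 6 has {1,4,5}; box has {1,3,4,5,6} → only 2 remains.
(5,3) = 1: row 5 has {2,4,6}; col 3 has {2,3,4,5}; box has {2,4,6} → only 1 remains.
(1,4) = 1: row 1 has {2,4,5}; col 4 has {2,3,4,5,6}; box has {2,4,5} → only 1 remains.
(2,3) = 6: row 2 has {2,4,5}; col 3 has {1,2,3,4,5}; box has {2,4,5} → only 6 remains.
(2,6) = 3: row 2 has {2,4,5,6}; col 6 has {1,2,4,5}; box has {1,2,4,5} → only 3 remains.
(4,1) = 5: row 4 has {1,2,3,4,6}; col 1 has {1,2,4,6}; box has {1,2,3,4,6} → only 5 remains.
(5,1) = 3: row 5 has {1,2,4,6}; col 1 has {1,2,4,5,6}; box has {1,2,4,6} → only 3 remains.
(5,2) = 5: row 5 has {1,2,3,4,6}; col 2 has {2,4,6}; box has {1,2,3,4,6} → only 5 remains.
(1,2) = 3: row 1 has {1,2,4,5}; col 2 has {2,4,5,6}; box has {2,4,5,6} → only 3 remains.
(1,6) = 6: row 1 has {1,2,3,4,5}; col 6 has {1,2,3,4,5}; box has {1,2,3,4,5} → only 6 remains.
(2,2) = 1: row 2 has {2,3,4,5,6}; col 2 has {2,3,4,5,6}; box has {2,3,4,5,6} → only 1 remains.

1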